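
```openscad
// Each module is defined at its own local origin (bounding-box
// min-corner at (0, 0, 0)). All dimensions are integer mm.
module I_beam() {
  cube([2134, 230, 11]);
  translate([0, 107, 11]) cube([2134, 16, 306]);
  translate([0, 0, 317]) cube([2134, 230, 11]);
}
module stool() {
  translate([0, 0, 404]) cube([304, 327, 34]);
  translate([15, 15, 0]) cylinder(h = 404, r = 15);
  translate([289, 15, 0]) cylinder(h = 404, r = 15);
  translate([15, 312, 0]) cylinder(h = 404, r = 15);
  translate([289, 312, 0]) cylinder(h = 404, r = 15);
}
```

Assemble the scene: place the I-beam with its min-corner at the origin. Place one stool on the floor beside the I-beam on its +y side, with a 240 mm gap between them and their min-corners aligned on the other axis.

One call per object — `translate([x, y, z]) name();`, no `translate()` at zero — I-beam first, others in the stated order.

I_beam();
translate([0, 470, 0]) stool();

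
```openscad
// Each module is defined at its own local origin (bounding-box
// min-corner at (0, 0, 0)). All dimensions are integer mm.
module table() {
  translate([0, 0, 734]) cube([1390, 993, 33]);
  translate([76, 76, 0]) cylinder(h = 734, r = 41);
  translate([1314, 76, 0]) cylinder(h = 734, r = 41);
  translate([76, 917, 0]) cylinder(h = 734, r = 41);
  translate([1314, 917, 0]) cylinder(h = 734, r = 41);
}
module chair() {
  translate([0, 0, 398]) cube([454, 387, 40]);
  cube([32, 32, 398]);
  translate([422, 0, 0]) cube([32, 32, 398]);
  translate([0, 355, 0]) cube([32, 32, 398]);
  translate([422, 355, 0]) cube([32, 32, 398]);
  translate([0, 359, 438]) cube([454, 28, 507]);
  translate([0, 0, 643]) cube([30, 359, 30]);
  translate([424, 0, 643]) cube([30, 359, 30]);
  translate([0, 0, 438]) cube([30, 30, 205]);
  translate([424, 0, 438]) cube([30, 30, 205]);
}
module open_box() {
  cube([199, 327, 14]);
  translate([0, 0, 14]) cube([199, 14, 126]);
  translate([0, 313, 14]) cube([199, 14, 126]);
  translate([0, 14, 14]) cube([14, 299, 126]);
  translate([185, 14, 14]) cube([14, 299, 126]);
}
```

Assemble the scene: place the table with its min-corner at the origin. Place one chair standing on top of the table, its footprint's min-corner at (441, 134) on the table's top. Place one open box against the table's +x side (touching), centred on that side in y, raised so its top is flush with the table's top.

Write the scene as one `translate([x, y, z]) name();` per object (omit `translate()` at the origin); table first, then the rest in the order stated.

table();
translate([441, 134, 767]) chair();
translate([1390, 333, 627]) open_box();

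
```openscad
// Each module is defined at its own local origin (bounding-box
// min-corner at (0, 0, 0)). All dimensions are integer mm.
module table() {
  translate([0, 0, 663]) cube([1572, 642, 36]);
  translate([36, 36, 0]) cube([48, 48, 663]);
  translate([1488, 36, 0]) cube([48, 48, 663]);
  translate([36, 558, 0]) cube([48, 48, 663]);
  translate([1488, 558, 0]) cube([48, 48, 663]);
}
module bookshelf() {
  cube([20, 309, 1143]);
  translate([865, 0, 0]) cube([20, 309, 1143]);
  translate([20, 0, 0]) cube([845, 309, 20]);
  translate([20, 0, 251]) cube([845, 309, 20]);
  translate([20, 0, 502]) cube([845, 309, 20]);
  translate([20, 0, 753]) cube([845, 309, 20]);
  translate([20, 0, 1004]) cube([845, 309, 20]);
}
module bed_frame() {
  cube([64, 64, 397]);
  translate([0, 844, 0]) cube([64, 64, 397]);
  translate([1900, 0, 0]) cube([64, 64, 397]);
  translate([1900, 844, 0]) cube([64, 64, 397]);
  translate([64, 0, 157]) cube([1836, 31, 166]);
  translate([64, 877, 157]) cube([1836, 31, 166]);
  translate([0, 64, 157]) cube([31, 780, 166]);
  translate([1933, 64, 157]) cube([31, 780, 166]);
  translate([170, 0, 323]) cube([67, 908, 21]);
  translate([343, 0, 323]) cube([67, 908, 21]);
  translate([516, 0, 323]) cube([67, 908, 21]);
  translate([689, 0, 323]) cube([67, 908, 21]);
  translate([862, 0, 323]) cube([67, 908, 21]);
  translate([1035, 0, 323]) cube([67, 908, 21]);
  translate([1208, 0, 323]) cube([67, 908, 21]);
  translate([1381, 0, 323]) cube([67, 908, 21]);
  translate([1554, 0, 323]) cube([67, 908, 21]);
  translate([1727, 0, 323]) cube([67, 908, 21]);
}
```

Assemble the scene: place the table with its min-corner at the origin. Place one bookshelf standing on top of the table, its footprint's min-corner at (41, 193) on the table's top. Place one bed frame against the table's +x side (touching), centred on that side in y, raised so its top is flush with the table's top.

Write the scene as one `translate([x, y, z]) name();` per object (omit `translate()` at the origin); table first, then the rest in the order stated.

table();
translate([41, 193, 699]) bookshelf();
translate([1572, -133, 302]) bed_frame();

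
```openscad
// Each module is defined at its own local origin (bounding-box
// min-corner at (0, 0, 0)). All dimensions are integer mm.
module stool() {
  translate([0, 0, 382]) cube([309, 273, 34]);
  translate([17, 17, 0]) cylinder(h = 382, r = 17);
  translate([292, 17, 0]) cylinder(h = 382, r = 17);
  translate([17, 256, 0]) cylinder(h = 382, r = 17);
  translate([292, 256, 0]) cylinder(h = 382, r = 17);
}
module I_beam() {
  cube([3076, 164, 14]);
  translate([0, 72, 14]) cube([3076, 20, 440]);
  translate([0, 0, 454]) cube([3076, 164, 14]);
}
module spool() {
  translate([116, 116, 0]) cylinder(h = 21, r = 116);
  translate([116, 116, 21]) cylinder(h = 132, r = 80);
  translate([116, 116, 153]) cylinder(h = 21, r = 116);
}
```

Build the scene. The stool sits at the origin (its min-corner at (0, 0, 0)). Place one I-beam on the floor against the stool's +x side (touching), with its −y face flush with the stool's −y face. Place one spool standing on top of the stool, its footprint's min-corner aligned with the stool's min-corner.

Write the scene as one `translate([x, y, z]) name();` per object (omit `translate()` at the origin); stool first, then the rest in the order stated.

stool();
translate([309, 0, 0]) I_beam();
translate([0, 0, 416]) spool();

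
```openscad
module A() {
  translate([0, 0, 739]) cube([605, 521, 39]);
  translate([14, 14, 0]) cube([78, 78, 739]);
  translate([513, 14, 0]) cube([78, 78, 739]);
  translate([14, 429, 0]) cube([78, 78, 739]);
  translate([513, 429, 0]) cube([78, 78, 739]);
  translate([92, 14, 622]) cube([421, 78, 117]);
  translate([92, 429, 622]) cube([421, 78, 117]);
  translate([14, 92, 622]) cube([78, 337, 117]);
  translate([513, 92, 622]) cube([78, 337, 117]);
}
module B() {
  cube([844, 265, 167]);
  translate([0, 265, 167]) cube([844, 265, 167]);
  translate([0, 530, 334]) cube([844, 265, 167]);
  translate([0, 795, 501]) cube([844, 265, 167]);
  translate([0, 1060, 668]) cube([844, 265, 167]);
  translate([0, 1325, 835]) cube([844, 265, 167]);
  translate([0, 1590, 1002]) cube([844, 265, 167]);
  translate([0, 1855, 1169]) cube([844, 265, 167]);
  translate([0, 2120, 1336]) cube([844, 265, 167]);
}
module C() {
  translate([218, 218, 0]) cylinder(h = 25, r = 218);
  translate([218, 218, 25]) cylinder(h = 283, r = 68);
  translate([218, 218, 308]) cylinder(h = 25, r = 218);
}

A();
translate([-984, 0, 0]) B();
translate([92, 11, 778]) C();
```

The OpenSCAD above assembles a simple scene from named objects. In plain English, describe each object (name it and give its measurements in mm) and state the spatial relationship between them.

A is a table: top 605 mm (x) × 521 mm (y), 39 mm thick, upper face at z = 778 mm, on four 78×78 mm square legs, each inset 14 mm from the nearest pair of top edges, running from z = 0 to the bottom of the top. Four apron rails, 78 mm thick and 117 mm tall, run between adjacent legs with their top edges flush with the underside of the top and their outer faces flush with the legs' outer faces.

B is a straight staircase of 9 solid steps. Each step is 844 mm wide (x), 265 mm deep (y, the going) and 167 mm tall (the rise). The first step rests on the floor; each subsequent step sits one going further in +y and one rise higher in +z, directly behind and above the previous step with no overlap.

C is a spool: two coaxial disc flanges of radius 218 mm and thickness 25 mm, joined by a core cylinder of radius 68 mm and height 283 mm. The lower flange rests on z = 0 and the three cylinders share a vertical axis.

The staircase is on the floor beside the table on its −x side. The spool is on top of the table.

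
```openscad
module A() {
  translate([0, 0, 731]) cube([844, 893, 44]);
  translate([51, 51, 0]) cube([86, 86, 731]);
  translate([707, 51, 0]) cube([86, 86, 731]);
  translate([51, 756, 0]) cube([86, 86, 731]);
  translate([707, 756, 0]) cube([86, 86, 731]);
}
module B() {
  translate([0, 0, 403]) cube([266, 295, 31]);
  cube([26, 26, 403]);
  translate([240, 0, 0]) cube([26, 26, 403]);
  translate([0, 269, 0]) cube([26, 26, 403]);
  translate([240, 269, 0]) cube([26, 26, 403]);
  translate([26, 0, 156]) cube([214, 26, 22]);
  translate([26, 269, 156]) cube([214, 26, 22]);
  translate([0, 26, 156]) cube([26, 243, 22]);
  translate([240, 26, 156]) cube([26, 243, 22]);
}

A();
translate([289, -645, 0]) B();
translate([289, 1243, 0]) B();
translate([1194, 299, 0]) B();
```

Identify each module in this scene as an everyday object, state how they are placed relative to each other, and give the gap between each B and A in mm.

A is a table. B is a stool. Three stools sit around the table at the −y, +y, +x sides. The gap between each stool and the table is 350 mm.

Each stool's nearest face is 350 mm from the table's bounding box.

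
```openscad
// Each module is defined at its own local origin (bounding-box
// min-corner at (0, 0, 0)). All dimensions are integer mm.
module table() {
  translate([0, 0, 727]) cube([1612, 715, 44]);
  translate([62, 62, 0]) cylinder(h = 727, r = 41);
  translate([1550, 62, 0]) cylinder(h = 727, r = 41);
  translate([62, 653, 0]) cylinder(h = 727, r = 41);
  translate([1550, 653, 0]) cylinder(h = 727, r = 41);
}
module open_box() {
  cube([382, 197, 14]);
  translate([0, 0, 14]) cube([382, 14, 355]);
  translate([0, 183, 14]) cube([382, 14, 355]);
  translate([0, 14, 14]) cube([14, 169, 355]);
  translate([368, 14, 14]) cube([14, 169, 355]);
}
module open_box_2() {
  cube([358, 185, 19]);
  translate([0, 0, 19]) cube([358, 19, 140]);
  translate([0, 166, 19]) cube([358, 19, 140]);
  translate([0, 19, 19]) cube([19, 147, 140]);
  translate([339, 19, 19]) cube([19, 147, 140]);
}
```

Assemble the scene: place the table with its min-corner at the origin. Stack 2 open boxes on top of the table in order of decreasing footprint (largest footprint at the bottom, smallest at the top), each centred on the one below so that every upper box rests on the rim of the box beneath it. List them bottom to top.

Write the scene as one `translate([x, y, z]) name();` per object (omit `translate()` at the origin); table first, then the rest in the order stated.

table();
translate([615, 259, 771]) open_box();
translate([627, 265, 1140]) open_box_2();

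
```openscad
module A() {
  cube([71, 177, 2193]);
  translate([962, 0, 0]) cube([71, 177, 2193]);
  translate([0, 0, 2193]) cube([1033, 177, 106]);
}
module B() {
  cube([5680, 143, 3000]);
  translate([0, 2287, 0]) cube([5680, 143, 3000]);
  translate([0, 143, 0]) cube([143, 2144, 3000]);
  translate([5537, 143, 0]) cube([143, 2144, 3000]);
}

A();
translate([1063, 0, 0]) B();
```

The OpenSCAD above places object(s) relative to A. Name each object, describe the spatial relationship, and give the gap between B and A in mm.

The house frame's nearest face is 30 mm from the door frame's +x face.

A is a door frame. B is a house frame. The house frame is on the floor beside the door frame on its +x side. The gap between the house frame and the door frame is 30 mm.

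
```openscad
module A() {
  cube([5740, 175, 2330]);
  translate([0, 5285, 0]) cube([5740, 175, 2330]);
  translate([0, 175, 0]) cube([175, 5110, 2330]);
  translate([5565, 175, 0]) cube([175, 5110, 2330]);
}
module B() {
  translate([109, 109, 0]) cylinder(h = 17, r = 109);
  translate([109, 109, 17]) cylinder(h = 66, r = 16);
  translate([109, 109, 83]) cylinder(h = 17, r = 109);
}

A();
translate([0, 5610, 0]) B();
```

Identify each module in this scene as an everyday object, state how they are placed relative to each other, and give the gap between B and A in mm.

A is a house frame. B is a spool. The spool is on the floor beside the house frame on its +y side. The gap between the spool and the house frame is 150 mm.

The spool's nearest face is 150 mm from the house frame's +y face.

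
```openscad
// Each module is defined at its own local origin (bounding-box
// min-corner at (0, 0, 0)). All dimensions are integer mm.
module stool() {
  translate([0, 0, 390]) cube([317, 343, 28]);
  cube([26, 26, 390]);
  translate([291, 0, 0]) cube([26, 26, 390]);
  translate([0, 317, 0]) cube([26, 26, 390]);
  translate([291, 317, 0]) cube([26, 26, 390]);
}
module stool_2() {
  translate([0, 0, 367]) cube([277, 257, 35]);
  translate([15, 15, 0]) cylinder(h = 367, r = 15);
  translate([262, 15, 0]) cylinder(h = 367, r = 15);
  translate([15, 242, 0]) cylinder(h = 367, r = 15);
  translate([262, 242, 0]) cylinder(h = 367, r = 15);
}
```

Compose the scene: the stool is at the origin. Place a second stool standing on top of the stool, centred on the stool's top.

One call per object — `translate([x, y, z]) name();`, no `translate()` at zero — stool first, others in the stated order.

stool();
translate([20, 43, 418]) stool_2();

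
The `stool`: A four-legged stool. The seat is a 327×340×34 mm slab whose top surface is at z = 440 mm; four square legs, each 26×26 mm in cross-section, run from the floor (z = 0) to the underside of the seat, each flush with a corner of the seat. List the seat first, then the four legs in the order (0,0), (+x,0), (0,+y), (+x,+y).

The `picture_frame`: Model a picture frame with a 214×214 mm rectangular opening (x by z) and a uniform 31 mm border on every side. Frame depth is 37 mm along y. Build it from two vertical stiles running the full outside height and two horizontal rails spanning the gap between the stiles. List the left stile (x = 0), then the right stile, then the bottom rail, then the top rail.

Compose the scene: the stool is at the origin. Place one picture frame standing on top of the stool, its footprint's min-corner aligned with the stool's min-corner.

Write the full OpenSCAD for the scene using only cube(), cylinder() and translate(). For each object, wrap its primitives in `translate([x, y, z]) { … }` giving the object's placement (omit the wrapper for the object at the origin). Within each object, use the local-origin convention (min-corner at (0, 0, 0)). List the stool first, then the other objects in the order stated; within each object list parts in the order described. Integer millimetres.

translate([0, 0, 406]) cube([327, 340, 34]);
cube([26, 26, 406]);
translate([301, 0, 0]) cube([26, 26, 406]);
translate([0, 314, 0]) cube([26, 26, 406]);
translate([301, 314, 0]) cube([26, 26, 406]);
translate([0, 0, 440]) {
  cube([31, 37, 276]);
  translate([245, 0, 0]) cube([31, 37, 276]);
  translate([31, 0, 0]) cube([214, 37, 31]);
  translate([31, 0, 245]) cube([214, 37, 31]);
}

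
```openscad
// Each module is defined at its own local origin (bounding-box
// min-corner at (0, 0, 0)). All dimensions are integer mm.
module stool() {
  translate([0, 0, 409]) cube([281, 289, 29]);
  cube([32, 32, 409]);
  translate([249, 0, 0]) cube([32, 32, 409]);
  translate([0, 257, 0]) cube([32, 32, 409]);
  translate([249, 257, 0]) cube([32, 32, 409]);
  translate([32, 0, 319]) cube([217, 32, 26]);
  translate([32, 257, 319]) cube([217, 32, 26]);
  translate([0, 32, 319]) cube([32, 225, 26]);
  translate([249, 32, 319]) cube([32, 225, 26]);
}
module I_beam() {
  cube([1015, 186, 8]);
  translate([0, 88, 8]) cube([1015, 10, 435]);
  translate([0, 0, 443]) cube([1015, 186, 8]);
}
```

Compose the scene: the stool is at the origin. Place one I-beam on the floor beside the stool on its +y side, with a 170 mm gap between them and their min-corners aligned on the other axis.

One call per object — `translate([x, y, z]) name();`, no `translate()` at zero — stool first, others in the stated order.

stool();
translate([0, 459, 0]) I_beam();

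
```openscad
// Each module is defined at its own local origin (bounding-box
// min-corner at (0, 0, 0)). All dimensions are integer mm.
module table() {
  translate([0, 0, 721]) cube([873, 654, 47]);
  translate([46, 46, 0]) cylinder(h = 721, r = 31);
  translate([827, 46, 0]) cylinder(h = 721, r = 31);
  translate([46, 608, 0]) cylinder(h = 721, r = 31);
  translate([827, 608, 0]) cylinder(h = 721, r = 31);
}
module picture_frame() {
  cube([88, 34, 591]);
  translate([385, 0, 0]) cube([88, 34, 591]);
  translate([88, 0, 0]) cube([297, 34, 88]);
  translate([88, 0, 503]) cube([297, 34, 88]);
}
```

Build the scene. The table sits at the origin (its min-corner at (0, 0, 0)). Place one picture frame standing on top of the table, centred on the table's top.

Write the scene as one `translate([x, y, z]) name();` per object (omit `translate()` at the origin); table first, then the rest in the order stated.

table();
translate([200, 310, 768]) picture_frame();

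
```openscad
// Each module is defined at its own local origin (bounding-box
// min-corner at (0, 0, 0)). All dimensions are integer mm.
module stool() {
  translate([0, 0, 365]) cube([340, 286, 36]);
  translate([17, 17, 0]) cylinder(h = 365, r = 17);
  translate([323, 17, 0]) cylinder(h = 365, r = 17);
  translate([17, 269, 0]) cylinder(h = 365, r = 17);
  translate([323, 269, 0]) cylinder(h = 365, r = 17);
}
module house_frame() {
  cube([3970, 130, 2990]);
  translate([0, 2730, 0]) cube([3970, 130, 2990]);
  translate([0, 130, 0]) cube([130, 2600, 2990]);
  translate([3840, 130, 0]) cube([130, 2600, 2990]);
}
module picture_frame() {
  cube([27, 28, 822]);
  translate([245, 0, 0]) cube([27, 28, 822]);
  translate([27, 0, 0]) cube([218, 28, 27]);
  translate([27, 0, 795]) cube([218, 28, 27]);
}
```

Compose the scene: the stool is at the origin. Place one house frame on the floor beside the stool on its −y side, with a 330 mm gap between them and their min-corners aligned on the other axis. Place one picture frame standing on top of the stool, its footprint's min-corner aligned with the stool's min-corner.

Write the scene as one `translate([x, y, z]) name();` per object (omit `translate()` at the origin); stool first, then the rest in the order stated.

stool();
translate([0, -3190, 0]) house_frame();
translate([0, 0, 401]) picture_frame();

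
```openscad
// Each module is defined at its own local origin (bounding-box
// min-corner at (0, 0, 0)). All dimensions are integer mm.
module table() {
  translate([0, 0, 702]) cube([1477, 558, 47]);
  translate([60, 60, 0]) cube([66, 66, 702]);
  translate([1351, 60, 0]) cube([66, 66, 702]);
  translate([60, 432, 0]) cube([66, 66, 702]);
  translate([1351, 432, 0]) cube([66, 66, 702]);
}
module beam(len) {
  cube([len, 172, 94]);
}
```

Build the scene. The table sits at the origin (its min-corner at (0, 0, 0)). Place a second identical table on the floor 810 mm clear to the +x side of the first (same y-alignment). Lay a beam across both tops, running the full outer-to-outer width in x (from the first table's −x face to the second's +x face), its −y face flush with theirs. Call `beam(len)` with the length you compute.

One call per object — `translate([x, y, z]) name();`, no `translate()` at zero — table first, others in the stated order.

table();
translate([2287, 0, 0]) table();
translate([0, 0, 749]) beam(3764);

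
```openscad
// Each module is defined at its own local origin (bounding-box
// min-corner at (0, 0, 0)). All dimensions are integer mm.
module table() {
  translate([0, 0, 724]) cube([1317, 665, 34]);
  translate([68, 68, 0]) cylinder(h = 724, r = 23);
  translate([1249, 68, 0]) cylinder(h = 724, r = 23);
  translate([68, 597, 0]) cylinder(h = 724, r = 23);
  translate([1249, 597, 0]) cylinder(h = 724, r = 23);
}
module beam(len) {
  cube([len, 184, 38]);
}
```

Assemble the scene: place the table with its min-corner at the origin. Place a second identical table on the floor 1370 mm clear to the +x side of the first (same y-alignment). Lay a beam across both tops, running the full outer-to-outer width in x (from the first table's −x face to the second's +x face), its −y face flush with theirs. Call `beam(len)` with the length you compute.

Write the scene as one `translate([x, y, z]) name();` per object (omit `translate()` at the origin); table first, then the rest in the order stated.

table();
translate([2687, 0, 0]) table();
translate([0, 0, 758]) beam(4004);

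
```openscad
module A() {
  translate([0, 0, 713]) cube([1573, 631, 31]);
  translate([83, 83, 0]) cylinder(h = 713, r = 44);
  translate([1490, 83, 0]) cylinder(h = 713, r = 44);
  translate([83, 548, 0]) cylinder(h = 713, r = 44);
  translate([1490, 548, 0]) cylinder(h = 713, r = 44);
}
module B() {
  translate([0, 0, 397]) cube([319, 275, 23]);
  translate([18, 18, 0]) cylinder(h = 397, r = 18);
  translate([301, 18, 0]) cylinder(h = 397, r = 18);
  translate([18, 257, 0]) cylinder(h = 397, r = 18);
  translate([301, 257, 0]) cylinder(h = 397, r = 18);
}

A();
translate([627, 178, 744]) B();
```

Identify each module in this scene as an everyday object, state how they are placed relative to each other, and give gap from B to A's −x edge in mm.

A is a table. B is a stool. The stool is on top of the table, centred. The gap from the stool to the table's −x edge is 627 mm.

The stool's min-x is at 627; the table's min-x is 0; gap = 627 mm.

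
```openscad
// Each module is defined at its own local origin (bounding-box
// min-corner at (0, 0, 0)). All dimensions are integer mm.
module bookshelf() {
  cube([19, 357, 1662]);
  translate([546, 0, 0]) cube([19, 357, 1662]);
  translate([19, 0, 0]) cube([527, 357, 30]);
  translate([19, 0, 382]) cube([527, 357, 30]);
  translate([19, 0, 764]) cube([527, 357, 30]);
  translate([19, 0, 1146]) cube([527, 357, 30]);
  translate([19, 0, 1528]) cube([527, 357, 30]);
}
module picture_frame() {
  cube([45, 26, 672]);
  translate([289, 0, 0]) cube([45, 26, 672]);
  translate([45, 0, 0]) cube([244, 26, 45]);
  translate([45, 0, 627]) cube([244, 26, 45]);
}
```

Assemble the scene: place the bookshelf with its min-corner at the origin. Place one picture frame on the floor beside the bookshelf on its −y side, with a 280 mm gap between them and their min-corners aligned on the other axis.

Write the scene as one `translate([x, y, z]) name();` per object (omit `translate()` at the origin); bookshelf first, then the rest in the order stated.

bookshelf();
translate([0, -306, 0]) picture_frame();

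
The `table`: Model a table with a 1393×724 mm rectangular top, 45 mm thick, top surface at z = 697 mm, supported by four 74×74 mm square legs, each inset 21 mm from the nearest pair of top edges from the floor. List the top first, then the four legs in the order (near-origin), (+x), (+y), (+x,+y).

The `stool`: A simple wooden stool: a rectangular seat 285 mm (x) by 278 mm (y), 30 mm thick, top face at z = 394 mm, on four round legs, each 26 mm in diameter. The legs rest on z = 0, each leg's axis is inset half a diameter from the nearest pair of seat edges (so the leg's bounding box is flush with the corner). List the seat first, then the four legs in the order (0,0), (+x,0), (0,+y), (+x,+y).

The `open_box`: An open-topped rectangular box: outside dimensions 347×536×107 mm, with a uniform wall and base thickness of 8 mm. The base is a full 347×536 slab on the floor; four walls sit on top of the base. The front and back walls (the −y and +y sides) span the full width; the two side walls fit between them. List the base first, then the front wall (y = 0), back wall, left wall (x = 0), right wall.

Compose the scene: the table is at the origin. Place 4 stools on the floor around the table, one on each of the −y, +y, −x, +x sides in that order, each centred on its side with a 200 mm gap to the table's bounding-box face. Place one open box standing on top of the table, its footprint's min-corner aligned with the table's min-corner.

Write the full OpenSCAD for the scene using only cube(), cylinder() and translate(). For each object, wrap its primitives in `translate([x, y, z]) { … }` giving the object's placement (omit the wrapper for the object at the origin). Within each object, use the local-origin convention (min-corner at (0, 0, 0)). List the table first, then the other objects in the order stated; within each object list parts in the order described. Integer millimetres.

translate([0, 0, 652]) cube([1393, 724, 45]);
translate([21, 21, 0]) cube([74, 74, 652]);
translate([1298, 21, 0]) cube([74, 74, 652]);
translate([21, 629, 0]) cube([74, 74, 652]);
translate([1298, 629, 0]) cube([74, 74, 652]);
translate([554, -478, 0]) {
  translate([0, 0, 364]) cube([285, 278, 30]);
  translate([13, 13, 0]) cylinder(h = 364, r = 13);
  translate([272, 13, 0]) cylinder(h = 364, r = 13);
  translate([13, 265, 0]) cylinder(h = 364, r = 13);
  translate([272, 265, 0]) cylinder(h = 364, r = 13);
}
translate([554, 924, 0]) {
  translate([0, 0, 364]) cube([285, 278, 30]);
  translate([13, 13, 0]) cylinder(h = 364, r = 13);
  translate([272, 13, 0]) cylinder(h = 364, r = 13);
  translate([13, 265, 0]) cylinder(h = 364, r = 13);
  translate([272, 265, 0]) cylinder(h = 364, r = 13);
}
translate([-485, 223, 0]) {
  translate([0, 0, 364]) cube([285, 278, 30]);
  translate([13, 13, 0]) cylinder(h = 364, r = 13);
  translate([272, 13, 0]) cylinder(h = 364, r = 13);
  translate([13, 265, 0]) cylinder(h = 364, r = 13);
  translate([272, 265, 0]) cylinder(h = 364, r = 13);
}
translate([1593, 223, 0]) {
  translate([0, 0, 364]) cube([285, 278, 30]);
  translate([13, 13, 0]) cylinder(h = 364, r = 13);
  translate([272, 13, 0]) cylinder(h = 364, r = 13);
  translate([13, 265, 0]) cylinder(h = 364, r = 13);
  translate([272, 265, 0]) cylinder(h = 364, r = 13);
}
translate([0, 0, 697]) {
  cube([347, 536, 8]);
  translate([0, 0, 8]) cube([347, 8, 99]);
  translate([0, 528, 8]) cube([347, 8, 99]);
  translate([0, 8, 8]) cube([8, 520, 99]);
  translate([339, 8, 8]) cube([8, 520, 99]);
}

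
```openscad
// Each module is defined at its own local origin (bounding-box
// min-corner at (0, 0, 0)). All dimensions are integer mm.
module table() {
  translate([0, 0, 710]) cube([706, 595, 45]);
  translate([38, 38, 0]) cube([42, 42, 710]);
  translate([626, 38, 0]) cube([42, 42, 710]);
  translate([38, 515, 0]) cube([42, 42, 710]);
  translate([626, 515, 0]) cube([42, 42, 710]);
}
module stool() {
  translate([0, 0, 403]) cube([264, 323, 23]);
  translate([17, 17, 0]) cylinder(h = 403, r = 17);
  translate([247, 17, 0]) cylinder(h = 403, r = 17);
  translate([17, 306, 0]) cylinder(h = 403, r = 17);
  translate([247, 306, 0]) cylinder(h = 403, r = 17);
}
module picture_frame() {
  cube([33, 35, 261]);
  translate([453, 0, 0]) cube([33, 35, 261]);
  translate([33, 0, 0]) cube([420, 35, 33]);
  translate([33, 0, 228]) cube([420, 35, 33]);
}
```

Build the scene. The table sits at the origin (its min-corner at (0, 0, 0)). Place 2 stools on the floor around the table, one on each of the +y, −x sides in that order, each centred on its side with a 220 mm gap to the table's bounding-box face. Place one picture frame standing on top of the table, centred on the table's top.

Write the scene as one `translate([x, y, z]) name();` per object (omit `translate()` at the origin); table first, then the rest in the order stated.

table();
translate([221, 815, 0]) stool();
translate([-484, 136, 0]) stool();
translate([110, 280, 755]) picture_frame();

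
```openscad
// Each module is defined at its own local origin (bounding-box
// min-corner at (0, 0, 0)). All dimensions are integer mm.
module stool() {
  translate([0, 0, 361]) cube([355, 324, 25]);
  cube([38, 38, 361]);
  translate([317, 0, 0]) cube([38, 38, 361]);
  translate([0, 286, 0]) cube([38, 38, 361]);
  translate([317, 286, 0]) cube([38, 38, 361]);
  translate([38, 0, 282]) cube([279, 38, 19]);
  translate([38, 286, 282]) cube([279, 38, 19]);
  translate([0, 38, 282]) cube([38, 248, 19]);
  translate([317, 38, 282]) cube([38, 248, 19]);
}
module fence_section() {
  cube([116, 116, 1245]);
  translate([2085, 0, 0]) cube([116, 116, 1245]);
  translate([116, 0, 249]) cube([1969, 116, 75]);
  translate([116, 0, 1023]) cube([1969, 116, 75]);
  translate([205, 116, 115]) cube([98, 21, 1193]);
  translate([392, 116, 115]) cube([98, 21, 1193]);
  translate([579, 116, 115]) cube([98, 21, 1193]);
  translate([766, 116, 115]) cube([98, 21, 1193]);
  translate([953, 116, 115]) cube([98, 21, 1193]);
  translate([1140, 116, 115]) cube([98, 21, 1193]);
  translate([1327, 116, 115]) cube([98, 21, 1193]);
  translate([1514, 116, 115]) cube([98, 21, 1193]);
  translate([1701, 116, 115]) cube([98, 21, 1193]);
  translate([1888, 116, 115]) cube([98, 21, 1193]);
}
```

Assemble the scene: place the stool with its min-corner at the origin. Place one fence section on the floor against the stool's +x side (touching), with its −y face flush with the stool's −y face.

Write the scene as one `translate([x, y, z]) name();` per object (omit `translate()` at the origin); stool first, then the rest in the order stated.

stool();
translate([355, 0, 0]) fence_section();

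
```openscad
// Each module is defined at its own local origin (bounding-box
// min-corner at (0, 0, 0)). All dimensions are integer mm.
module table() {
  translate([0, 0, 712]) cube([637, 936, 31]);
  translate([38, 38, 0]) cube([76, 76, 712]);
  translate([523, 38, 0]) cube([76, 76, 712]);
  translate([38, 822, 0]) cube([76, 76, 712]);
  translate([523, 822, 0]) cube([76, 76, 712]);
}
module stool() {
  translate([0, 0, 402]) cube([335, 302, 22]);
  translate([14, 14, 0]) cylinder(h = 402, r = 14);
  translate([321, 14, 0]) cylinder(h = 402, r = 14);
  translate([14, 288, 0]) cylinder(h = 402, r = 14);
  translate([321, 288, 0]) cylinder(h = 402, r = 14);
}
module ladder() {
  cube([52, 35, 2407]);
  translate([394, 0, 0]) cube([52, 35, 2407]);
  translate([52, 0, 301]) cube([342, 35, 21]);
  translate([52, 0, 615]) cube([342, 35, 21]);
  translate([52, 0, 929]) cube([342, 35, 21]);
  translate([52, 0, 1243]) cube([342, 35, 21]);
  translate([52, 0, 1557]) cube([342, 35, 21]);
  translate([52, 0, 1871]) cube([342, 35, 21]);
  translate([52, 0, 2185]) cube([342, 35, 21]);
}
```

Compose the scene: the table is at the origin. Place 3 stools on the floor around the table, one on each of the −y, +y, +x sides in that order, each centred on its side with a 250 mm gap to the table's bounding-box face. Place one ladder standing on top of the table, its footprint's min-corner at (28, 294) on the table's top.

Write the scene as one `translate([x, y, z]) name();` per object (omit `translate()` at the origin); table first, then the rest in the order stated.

table();
translate([151, -552, 0]) stool();
translate([151, 1186, 0]) stool();
translate([887, 317, 0]) stool();
translate([28, 294, 743]) ladder();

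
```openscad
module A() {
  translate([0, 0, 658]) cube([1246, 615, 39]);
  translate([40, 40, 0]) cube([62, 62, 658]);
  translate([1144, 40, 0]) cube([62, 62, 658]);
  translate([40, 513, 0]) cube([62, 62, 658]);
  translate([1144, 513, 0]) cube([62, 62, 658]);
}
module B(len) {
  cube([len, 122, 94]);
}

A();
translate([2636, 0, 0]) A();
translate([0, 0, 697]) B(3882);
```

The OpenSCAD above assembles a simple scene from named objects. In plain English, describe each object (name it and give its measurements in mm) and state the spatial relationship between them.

A is a table with a 1246×615 mm rectangular top, 39 mm thick, top surface at z = 697 mm, supported by four 62×62 mm square legs, each inset 40 mm from the nearest pair of top edges, running from the floor.

B is a rectangular beam 3882 mm long (x), 122 mm deep (y), 94 mm thick (z).

The beam spans the tops of two tables placed 1390 mm apart, resting at z = 697 mm.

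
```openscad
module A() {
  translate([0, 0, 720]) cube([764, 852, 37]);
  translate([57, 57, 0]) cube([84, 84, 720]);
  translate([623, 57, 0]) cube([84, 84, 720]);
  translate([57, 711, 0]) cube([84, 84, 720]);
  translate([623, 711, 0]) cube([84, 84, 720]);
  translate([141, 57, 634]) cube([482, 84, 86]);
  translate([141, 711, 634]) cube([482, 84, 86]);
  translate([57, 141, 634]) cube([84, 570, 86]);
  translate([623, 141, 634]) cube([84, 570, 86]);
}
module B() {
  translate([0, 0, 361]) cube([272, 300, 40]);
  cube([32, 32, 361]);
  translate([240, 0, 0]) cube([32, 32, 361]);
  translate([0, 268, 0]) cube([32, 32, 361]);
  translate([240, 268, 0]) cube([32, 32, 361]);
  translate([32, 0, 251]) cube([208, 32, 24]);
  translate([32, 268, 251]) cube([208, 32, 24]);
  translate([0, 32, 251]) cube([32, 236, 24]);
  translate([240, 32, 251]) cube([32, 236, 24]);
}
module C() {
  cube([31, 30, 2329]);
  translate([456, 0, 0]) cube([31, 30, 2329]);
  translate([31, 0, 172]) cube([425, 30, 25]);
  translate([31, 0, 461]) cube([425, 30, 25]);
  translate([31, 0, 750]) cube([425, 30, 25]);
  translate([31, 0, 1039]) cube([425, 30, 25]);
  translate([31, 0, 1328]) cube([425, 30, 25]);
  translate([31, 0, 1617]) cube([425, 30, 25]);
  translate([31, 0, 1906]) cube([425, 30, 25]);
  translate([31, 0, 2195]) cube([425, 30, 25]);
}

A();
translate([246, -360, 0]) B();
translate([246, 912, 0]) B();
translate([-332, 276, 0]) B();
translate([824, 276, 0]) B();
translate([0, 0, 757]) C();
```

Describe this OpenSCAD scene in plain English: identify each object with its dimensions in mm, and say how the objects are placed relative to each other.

A is a table with a 764×852 mm rectangular top, 37 mm thick, top surface at z = 757 mm, supported by four 84×84 mm square legs, each inset 57 mm from the nearest pair of top edges, running from the floor. Four apron rails, 84 mm thick and 86 mm tall, run between adjacent legs with their top edges flush with the underside of the top and their outer faces flush with the legs' outer faces.

B is a simple wooden stool: a rectangular seat 272 mm (x) by 300 mm (y), 40 mm thick, top face at z = 401 mm, on four square legs, each 32×32 mm in cross-section. The legs rest on z = 0, each flush with a corner of the seat. Four stretchers, 32 mm wide and 24 mm tall, connect adjacent legs with their undersides at z = 251 mm, each running between the inner faces of the legs it joins and aligned with the legs' outer faces on the other axis.

C is a straight ladder. Two 31×30 mm vertical rails, 2329 mm tall, stand 487 mm apart (outside-to-outside) with their front faces coplanar on the −y side. 8 rungs, each 30 mm deep and 25 mm tall, span between the inner faces of the rails, front faces flush with the rails. The lowest rung's underside is at z = 172 mm and rungs are spaced 289 mm apart (underside to underside).

Four stools sit around the table at the −y, +y, −x, +x sides. The ladder is on top of the table.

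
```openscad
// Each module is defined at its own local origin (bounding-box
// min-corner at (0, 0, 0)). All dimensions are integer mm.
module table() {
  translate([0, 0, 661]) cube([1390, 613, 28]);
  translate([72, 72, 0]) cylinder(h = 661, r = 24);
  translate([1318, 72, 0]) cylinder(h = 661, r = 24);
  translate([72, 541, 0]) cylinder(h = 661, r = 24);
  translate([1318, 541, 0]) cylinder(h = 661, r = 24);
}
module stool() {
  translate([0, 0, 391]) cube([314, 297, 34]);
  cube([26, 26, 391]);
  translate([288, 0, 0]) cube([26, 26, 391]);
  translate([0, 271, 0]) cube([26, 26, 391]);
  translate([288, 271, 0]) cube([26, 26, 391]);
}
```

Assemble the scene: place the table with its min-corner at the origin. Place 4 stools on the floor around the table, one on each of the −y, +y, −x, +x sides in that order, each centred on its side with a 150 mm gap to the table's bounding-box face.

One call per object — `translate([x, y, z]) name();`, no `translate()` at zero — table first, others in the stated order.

table();
translate([538, -447, 0]) stool();
translate([538, 763, 0]) stool();
translate([-464, 158, 0]) stool();
translate([1540, 158, 0]) stool();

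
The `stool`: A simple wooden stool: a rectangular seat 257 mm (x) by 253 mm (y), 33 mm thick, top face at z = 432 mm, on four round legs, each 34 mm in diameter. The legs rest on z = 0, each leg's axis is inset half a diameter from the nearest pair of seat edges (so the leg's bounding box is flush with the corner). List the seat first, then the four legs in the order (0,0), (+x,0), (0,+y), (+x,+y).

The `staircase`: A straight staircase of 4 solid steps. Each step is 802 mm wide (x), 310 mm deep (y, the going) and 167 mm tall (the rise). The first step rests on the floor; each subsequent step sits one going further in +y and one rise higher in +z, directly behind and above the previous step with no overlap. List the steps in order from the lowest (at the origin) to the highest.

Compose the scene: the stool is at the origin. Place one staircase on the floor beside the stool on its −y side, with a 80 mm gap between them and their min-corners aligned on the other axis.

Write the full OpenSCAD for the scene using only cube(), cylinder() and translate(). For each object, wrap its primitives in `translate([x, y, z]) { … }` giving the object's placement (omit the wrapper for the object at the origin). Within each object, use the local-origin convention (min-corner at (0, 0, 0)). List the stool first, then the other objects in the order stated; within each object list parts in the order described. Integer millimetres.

translate([0, 0, 399]) cube([257, 253, 33]);
translate([17, 17, 0]) cylinder(h = 399, r = 17);
translate([240, 17, 0]) cylinder(h = 399, r = 17);
translate([17, 236, 0]) cylinder(h = 399, r = 17);
translate([240, 236, 0]) cylinder(h = 399, r = 17);
translate([0, -1320, 0]) {
  cube([802, 310, 167]);
  translate([0, 310, 167]) cube([802, 310, 167]);
  translate([0, 620, 334]) cube([802, 310, 167]);
  translate([0, 930, 501]) cube([802, 310, 167]);
}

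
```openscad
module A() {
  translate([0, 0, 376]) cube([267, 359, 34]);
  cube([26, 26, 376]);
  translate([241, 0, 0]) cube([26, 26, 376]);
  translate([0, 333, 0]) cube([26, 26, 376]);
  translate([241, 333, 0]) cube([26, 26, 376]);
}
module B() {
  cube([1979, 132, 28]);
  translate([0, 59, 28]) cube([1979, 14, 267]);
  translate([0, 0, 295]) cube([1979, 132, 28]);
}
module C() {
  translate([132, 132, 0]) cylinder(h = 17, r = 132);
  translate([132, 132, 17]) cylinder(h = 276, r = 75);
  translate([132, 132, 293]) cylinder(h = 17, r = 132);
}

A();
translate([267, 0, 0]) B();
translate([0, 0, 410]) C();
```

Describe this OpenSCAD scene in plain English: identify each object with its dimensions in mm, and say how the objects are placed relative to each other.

A is a simple wooden stool: a rectangular seat 267 mm (x) by 359 mm (y), 34 mm thick, top face at z = 410 mm, on four square legs, each 26×26 mm in cross-section. The legs rest on z = 0, each flush with a corner of the seat.

B is an I-beam lying along x, 1979 mm long. Overall section height 323 mm. Two flanges 132 mm wide (y) and 28 mm thick, one on the floor and one at the top; a web 14 mm thick runs between them, centred on the flange width.

C is a spool: two coaxial disc flanges of radius 132 mm and thickness 17 mm, joined by a core cylinder of radius 75 mm and height 276 mm. The lower flange rests on z = 0 and the three cylinders share a vertical axis.

The I-beam is against the stool's +x side, with their −y faces flush. The spool is on top of the stool.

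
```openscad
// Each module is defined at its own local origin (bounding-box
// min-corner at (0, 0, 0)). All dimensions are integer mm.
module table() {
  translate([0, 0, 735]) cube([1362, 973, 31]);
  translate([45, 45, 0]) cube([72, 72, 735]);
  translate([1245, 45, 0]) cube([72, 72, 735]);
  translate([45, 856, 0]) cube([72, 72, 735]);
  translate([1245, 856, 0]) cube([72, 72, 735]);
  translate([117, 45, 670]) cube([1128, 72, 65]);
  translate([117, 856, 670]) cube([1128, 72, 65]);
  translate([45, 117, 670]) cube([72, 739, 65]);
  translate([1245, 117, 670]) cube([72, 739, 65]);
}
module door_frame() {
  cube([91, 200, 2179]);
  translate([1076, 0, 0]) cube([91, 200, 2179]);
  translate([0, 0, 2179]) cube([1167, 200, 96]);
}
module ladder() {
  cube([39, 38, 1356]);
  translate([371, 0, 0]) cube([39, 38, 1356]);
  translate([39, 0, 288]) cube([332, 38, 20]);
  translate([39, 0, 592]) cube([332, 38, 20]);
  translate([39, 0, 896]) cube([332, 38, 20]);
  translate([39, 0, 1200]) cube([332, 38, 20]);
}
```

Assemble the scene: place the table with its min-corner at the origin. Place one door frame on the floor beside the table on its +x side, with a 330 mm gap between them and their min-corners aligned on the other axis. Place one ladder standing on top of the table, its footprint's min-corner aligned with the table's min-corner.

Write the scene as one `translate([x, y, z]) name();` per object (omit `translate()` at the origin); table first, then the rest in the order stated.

table();
translate([1692, 0, 0]) door_frame();
translate([0, 0, 766]) ladder();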